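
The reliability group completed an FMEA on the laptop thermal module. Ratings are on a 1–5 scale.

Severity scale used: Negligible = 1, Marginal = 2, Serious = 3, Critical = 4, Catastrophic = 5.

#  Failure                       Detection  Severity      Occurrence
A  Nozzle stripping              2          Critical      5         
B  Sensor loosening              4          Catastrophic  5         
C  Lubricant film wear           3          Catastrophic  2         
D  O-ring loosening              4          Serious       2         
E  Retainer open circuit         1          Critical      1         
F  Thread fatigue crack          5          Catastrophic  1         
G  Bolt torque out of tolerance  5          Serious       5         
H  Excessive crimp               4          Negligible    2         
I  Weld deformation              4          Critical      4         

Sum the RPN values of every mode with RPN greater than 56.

239

RPN = Severity × Occurrence × Detection:
  A: 4 × 5 × 2 = 40
  B: 5 × 5 × 4 = 100
  C: 5 × 2 × 3 = 30
  D: 3 × 2 × 4 = 24
  E: 4 × 1 × 1 = 4
  F: 5 × 1 × 5 = 25
  G: 3 × 5 × 5 = 75
  H: 1 × 2 × 4 = 8
  I: 4 × 4 × 4 = 64
RPN > 56: B (100), G (75), I (64).
Sum: 100 + 75 + 64 = 239.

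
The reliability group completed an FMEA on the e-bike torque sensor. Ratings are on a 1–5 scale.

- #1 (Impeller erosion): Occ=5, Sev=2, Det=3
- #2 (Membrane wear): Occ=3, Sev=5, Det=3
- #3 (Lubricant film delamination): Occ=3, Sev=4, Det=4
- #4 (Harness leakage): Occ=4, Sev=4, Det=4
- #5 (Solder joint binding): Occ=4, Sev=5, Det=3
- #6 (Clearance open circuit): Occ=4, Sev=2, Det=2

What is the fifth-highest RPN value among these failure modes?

RPN = Severity × Occurrence × Detection:
  #1: 2 × 5 × 3 = 30
  #2: 5 × 3 × 3 = 45
  #3: 4 × 3 × 4 = 48
  #4: 4 × 4 × 4 = 64
  #5: 5 × 4 × 3 = 60
  #6: 2 × 4 × 2 = 16
Sorted descending: 64, 60, 48, 45, 30, 16.
The fifth-highest RPN is 30 (#1).

30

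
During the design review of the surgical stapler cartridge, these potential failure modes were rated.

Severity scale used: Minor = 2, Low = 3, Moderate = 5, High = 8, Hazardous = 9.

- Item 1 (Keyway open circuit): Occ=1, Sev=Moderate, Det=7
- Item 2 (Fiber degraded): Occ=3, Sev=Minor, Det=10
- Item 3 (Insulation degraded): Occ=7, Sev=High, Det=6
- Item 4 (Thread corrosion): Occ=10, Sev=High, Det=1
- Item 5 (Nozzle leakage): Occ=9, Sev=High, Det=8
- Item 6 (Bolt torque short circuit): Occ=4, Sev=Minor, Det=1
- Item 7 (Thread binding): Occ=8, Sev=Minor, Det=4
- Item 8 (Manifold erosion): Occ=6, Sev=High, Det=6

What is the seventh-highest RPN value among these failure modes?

35

RPN = Severity × Occurrence × Detection:
  Item 1: 5 × 1 × 7 = 35
  Item 2: 2 × 3 × 10 = 60
  Item 3: 8 × 7 × 6 = 336
  Item 4: 8 × 10 × 1 = 80
  Item 5: 8 × 9 × 8 = 576
  Item 6: 2 × 4 × 1 = 8
  Item 7: 2 × 8 × 4 = 64
  Item 8: 8 × 6 × 6 = 288
Sorted descending: 576, 336, 288, 80, 64, 60, 35, 8.
The seventh-highest RPN is 35 (Item 1).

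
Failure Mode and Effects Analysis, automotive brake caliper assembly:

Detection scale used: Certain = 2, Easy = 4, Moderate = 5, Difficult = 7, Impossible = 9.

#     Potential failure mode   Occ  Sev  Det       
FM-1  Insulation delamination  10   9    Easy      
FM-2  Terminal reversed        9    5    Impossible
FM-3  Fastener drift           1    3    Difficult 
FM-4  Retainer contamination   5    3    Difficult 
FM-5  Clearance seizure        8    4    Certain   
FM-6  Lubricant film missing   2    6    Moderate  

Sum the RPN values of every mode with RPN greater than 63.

RPN = Severity × Occurrence × Detection:
  FM-1: 9 × 10 × 4 = 360
  FM-2: 5 × 9 × 9 = 405
  FM-3: 3 × 1 × 7 = 21
  FM-4: 3 × 5 × 7 = 105
  FM-5: 4 × 8 × 2 = 64
  FM-6: 6 × 2 × 5 = 60
RPN > 63: FM-1 (360), FM-2 (405), FM-4 (105), FM-5 (64).
Sum: 360 + 405 + 105 + 64 = 934.

934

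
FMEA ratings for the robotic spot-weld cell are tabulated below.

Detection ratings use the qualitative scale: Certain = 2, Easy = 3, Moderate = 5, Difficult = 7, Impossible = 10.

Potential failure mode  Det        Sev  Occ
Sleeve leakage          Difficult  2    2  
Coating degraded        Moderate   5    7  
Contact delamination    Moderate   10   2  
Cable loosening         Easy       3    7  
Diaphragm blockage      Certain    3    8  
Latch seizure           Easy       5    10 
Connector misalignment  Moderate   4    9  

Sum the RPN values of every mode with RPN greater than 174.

355

RPN = Severity × Occurrence × Detection:
  Sleeve leakage: 2 × 2 × 7 = 28
  Coating degraded: 5 × 7 × 5 = 175
  Contact delamination: 10 × 2 × 5 = 100
  Cable loosening: 3 × 7 × 3 = 63
  Diaphragm blockage: 3 × 8 × 2 = 48
  Latch seizure: 5 × 10 × 3 = 150
  Connector misalignment: 4 × 9 × 5 = 180
RPN > 174: Coating degraded (175), Connector misalignment (180).
Sum: 175 + 180 = 355.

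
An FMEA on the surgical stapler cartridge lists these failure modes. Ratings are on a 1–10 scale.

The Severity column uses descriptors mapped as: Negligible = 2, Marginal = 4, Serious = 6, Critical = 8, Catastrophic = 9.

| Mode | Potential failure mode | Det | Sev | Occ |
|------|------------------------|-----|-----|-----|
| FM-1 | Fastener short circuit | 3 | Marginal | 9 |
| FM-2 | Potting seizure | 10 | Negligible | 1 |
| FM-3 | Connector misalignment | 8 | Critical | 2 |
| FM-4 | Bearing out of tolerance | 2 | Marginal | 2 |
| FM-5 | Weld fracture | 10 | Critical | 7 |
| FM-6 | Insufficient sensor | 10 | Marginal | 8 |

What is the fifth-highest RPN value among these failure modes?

20

RPN = Severity × Occurrence × Detection:
  FM-1: 4 × 9 × 3 = 108
  FM-2: 2 × 1 × 10 = 20
  FM-3: 8 × 2 × 8 = 128
  FM-4: 4 × 2 × 2 = 16
  FM-5: 8 × 7 × 10 = 560
  FM-6: 4 × 8 × 10 = 320
Sorted descending: 560, 320, 128, 108, 20, 16.
The fifth-highest RPN is 20 (FM-2).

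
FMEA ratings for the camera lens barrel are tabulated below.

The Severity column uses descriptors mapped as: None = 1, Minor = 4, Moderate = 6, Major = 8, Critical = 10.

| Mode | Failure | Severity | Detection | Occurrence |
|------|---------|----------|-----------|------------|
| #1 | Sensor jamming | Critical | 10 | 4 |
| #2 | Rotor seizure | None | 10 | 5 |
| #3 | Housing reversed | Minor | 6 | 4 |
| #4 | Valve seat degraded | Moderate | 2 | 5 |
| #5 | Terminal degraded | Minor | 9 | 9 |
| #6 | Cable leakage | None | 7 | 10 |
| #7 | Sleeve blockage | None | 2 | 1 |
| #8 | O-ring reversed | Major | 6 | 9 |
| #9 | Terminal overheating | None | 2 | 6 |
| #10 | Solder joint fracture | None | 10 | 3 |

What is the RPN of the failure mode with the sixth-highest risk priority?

RPN = Severity × Occurrence × Detection:
  #1: 10 × 4 × 10 = 400
  #2: 1 × 5 × 10 = 50
  #3: 4 × 4 × 6 = 96
  #4: 6 × 5 × 2 = 60
  #5: 4 × 9 × 9 = 324
  #6: 1 × 10 × 7 = 70
  #7: 1 × 1 × 2 = 2
  #8: 8 × 9 × 6 = 432
  #9: 1 × 6 × 2 = 12
  #10: 1 × 3 × 10 = 30
Sorted descending: 432, 400, 324, 96, 70, 60, 50, 30, 12, 2.
The sixth-highest RPN is 60 (#4).

60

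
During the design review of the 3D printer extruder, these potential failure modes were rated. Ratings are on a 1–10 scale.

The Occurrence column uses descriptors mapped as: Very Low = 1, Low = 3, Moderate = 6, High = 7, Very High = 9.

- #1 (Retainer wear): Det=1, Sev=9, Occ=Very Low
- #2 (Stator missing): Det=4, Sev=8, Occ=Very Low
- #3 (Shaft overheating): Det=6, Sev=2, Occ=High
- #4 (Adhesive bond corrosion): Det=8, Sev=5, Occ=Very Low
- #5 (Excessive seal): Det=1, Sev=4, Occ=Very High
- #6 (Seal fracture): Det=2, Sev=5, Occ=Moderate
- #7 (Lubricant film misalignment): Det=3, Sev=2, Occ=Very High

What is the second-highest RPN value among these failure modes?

RPN = Severity × Occurrence × Detection:
  #1: 9 × 1 × 1 = 9
  #2: 8 × 1 × 4 = 32
  #3: 2 × 7 × 6 = 84
  #4: 5 × 1 × 8 = 40
  #5: 4 × 9 × 1 = 36
  #6: 5 × 6 × 2 = 60
  #7: 2 × 9 × 3 = 54
Sorted descending: 84, 60, 54, 40, 36, 32, 9.
The second-highest RPN is 60 (#6).

60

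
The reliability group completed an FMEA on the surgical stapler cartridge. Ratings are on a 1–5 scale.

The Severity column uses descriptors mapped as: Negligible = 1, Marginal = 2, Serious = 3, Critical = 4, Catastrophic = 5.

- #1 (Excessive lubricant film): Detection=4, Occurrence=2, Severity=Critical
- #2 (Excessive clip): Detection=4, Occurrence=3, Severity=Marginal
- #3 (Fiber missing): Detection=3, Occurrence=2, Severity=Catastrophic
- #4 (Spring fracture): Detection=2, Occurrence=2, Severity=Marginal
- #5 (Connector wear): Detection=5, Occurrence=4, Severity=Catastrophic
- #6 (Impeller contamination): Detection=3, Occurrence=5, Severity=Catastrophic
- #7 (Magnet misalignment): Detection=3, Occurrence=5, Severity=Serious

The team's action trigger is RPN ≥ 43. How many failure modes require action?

RPN = Severity × Occurrence × Detection:
  #1: 4 × 2 × 4 = 32
  #2: 2 × 3 × 4 = 24
  #3: 5 × 2 × 3 = 30
  #4: 2 × 2 × 2 = 8
  #5: 5 × 4 × 5 = 100
  #6: 5 × 5 × 3 = 75
  #7: 3 × 5 × 3 = 45
Modes with RPN ≥ 43: #5 (100), #6 (75), #7 (45) → 3.

3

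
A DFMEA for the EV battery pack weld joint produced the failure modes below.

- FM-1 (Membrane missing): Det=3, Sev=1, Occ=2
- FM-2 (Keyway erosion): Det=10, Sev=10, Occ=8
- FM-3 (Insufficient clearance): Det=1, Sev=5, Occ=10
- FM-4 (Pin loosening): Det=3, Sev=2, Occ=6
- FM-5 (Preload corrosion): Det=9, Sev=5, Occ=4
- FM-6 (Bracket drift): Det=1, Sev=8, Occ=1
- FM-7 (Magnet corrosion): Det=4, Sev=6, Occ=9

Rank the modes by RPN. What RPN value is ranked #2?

RPN = Severity × Occurrence × Detection:
  FM-1: 1 × 2 × 3 = 6
  FM-2: 10 × 8 × 10 = 800
  FM-3: 5 × 10 × 1 = 50
  FM-4: 2 × 6 × 3 = 36
  FM-5: 5 × 4 × 9 = 180
  FM-6: 8 × 1 × 1 = 8
  FM-7: 6 × 9 × 4 = 216
Sorted descending: 800, 216, 180, 50, 36, 8, 6.
The second-highest RPN is 216 (FM-7).

216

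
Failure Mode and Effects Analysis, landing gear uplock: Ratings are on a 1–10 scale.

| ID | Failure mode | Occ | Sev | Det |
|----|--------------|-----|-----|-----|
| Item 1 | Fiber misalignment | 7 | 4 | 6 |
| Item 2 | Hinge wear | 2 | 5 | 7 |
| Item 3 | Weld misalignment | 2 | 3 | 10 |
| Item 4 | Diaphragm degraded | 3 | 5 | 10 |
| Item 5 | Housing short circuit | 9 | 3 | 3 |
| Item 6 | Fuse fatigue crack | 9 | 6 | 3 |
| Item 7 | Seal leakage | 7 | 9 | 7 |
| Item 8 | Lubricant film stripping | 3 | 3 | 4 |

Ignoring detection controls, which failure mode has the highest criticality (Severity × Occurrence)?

Item 7

Criticality = Severity × Occurrence:
  Item 1: 4 × 7 = 28
  Item 2: 5 × 2 = 10
  Item 3: 3 × 2 = 6
  Item 4: 5 × 3 = 15
  Item 5: 3 × 9 = 27
  Item 6: 6 × 9 = 54
  Item 7: 9 × 7 = 63
  Item 8: 3 × 3 = 9
Highest criticality is 63 → Item 7.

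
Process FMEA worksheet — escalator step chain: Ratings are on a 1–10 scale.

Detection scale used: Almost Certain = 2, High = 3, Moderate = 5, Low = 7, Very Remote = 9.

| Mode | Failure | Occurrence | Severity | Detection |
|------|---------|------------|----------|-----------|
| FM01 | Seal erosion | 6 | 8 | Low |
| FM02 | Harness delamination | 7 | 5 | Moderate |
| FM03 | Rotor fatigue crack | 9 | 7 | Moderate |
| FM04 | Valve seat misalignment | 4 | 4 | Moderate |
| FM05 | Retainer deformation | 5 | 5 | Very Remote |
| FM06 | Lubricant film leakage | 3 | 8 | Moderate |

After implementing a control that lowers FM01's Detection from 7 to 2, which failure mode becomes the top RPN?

RPN = Severity × Occurrence × Detection:
  FM01: 8 × 6 × 7 = 336
  FM02: 5 × 7 × 5 = 175
  FM03: 7 × 9 × 5 = 315
  FM04: 4 × 4 × 5 = 80
  FM05: 5 × 5 × 9 = 225
  FM06: 8 × 3 × 5 = 120
After action: FM01 → 8 × 6 × 2 = 96.
Revised RPNs: FM03=315, FM05=225, FM02=175, FM06=120, FM01=96, FM04=80.
Highest is now FM03 (315).

FM03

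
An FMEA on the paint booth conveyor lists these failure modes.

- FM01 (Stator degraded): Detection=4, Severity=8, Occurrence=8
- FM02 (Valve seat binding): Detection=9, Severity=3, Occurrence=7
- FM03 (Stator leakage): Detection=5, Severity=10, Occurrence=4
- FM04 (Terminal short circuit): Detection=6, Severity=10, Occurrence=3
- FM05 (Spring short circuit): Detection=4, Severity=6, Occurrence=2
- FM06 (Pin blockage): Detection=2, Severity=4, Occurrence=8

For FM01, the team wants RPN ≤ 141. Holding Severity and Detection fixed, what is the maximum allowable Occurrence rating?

4

FM01: S=8, O=8, D=4 → current RPN = 256.
Fixed product = 32. Need 32 × O ≤ 141, so O ≤ 141/32 = 4.41.
Maximum integer Occurrence rating = 4 (gives RPN 128; O=5 would give 160 > 141).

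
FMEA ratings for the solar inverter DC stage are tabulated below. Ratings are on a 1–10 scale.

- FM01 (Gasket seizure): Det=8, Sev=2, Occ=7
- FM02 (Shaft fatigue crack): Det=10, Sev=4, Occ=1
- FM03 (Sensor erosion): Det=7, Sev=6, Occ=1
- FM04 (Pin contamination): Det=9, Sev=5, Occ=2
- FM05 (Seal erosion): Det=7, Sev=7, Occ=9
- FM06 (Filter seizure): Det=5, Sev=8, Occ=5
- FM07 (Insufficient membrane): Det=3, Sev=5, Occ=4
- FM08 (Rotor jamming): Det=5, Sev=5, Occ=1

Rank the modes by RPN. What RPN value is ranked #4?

RPN = Severity × Occurrence × Detection:
  FM01: 2 × 7 × 8 = 112
  FM02: 4 × 1 × 10 = 40
  FM03: 6 × 1 × 7 = 42
  FM04: 5 × 2 × 9 = 90
  FM05: 7 × 9 × 7 = 441
  FM06: 8 × 5 × 5 = 200
  FM07: 5 × 4 × 3 = 60
  FM08: 5 × 1 × 5 = 25
Sorted descending: 441, 200, 112, 90, 60, 42, 40, 25.
The fourth-highest RPN is 90 (FM04).

90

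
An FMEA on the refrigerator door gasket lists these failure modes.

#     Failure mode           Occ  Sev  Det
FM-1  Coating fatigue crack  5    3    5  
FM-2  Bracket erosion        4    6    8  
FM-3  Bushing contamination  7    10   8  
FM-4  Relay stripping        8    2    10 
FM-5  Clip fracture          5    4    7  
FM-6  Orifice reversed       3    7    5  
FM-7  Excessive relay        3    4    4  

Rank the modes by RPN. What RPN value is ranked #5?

105

RPN = Severity × Occurrence × Detection:
  FM-1: 3 × 5 × 5 = 75
  FM-2: 6 × 4 × 8 = 192
  FM-3: 10 × 7 × 8 = 560
  FM-4: 2 × 8 × 10 = 160
  FM-5: 4 × 5 × 7 = 140
  FM-6: 7 × 3 × 5 = 105
  FM-7: 4 × 3 × 4 = 48
Sorted descending: 560, 192, 160, 140, 105, 75, 48.
The fifth-highest RPN is 105 (FM-6).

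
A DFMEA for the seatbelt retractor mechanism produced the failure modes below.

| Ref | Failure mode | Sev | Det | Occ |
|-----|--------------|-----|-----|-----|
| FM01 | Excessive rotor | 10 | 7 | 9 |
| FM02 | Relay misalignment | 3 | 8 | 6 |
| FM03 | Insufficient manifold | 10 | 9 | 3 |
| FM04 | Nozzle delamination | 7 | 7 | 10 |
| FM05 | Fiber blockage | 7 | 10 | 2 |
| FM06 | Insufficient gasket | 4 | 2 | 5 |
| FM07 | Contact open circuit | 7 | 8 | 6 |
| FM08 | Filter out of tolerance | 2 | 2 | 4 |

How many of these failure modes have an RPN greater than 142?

RPN = Severity × Occurrence × Detection:
  FM01: 10 × 9 × 7 = 630
  FM02: 3 × 6 × 8 = 144
  FM03: 10 × 3 × 9 = 270
  FM04: 7 × 10 × 7 = 490
  FM05: 7 × 2 × 10 = 140
  FM06: 4 × 5 × 2 = 40
  FM07: 7 × 6 × 8 = 336
  FM08: 2 × 4 × 2 = 16
Modes with RPN > 142: FM01 (630), FM02 (144), FM03 (270), FM04 (490), FM07 (336) → 5.

5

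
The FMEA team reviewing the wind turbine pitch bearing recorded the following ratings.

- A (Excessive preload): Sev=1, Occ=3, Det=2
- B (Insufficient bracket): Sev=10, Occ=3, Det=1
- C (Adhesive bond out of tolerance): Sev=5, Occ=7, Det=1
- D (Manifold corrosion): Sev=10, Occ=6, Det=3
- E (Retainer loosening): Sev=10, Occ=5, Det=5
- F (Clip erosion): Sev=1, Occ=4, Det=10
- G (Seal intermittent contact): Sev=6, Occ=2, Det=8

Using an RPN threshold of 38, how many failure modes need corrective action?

RPN = Severity × Occurrence × Detection:
  A: 1 × 3 × 2 = 6
  B: 10 × 3 × 1 = 30
  C: 5 × 7 × 1 = 35
  D: 10 × 6 × 3 = 180
  E: 10 × 5 × 5 = 250
  F: 1 × 4 × 10 = 40
  G: 6 × 2 × 8 = 96
Modes with RPN ≥ 38: D (180), E (250), F (40), G (96) → 4.

4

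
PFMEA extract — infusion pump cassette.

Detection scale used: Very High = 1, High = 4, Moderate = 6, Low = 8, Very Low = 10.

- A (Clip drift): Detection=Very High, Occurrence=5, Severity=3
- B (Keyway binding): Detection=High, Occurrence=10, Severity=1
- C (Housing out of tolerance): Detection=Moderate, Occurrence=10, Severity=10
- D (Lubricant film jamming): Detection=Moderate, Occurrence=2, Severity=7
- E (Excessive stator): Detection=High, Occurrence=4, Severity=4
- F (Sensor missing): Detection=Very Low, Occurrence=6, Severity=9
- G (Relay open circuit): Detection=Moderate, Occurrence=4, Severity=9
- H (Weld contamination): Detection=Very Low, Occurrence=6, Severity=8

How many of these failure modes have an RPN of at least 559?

RPN = Severity × Occurrence × Detection:
  A: 3 × 5 × 1 = 15
  B: 1 × 10 × 4 = 40
  C: 10 × 10 × 6 = 600
  D: 7 × 2 × 6 = 84
  E: 4 × 4 × 4 = 64
  F: 9 × 6 × 10 = 540
  G: 9 × 4 × 6 = 216
  H: 8 × 6 × 10 = 480
Modes with RPN ≥ 559: C (600) → 1.

1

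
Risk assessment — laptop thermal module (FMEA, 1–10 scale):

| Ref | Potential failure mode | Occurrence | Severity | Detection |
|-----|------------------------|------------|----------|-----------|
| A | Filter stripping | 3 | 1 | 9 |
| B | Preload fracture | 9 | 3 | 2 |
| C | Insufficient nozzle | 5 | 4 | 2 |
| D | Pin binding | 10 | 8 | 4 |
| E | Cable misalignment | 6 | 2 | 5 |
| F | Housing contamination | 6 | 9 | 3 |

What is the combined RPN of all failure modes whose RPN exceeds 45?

RPN = Severity × Occurrence × Detection:
  A: 1 × 3 × 9 = 27
  B: 3 × 9 × 2 = 54
  C: 4 × 5 × 2 = 40
  D: 8 × 10 × 4 = 320
  E: 2 × 6 × 5 = 60
  F: 9 × 6 × 3 = 162
RPN > 45: B (54), D (320), E (60), F (162).
Sum: 54 + 320 + 60 + 162 = 596.

596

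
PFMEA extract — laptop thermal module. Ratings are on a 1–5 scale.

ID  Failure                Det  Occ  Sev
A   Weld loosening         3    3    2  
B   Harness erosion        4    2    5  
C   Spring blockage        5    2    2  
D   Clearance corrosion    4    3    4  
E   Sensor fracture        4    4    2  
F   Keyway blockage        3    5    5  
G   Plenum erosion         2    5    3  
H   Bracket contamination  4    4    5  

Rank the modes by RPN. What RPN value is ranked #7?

RPN = Severity × Occurrence × Detection:
  A: 2 × 3 × 3 = 18
  B: 5 × 2 × 4 = 40
  C: 2 × 2 × 5 = 20
  D: 4 × 3 × 4 = 48
  E: 2 × 4 × 4 = 32
  F: 5 × 5 × 3 = 75
  G: 3 × 5 × 2 = 30
  H: 5 × 4 × 4 = 80
Sorted descending: 80, 75, 48, 40, 32, 30, 20, 18.
The seventh-highest RPN is 20 (C).

20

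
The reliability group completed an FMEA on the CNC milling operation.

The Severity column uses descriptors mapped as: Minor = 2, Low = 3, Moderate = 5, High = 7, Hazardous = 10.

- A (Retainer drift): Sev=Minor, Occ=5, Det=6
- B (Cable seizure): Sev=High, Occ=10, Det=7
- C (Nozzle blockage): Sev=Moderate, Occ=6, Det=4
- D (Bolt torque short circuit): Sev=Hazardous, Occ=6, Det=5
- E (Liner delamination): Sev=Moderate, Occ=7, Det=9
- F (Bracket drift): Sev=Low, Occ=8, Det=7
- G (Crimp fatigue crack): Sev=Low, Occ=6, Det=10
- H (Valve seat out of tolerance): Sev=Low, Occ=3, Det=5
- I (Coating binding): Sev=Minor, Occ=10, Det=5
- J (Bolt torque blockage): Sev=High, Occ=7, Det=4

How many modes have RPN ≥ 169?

RPN = Severity × Occurrence × Detection:
  A: 2 × 5 × 6 = 60
  B: 7 × 10 × 7 = 490
  C: 5 × 6 × 4 = 120
  D: 10 × 6 × 5 = 300
  E: 5 × 7 × 9 = 315
  F: 3 × 8 × 7 = 168
  G: 3 × 6 × 10 = 180
  H: 3 × 3 × 5 = 45
  I: 2 × 10 × 5 = 100
  J: 7 × 7 × 4 = 196
Modes with RPN ≥ 169: B (490), D (300), E (315), G (180), J (196) → 5.

5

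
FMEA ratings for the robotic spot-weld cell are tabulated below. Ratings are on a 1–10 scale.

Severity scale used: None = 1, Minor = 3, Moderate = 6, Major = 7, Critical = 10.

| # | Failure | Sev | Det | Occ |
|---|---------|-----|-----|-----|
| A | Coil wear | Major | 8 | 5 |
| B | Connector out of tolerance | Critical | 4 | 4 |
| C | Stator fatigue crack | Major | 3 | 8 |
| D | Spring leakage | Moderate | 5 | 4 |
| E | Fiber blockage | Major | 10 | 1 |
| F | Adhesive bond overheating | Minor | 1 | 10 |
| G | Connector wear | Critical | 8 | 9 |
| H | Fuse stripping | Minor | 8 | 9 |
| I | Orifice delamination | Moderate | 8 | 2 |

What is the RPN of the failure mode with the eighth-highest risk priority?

70

RPN = Severity × Occurrence × Detection:
  A: 7 × 5 × 8 = 280
  B: 10 × 4 × 4 = 160
  C: 7 × 8 × 3 = 168
  D: 6 × 4 × 5 = 120
  E: 7 × 1 × 10 = 70
  F: 3 × 10 × 1 = 30
  G: 10 × 9 × 8 = 720
  H: 3 × 9 × 8 = 216
  I: 6 × 2 × 8 = 96
Sorted descending: 720, 280, 216, 168, 160, 120, 96, 70, 30.
The eighth-highest RPN is 70 (E).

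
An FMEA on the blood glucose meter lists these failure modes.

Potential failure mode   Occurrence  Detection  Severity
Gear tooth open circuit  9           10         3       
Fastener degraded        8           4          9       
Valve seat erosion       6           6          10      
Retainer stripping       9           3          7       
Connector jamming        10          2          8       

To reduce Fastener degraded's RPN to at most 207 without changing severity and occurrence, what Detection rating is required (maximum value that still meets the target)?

2

Fastener degraded: S=9, O=8, D=4 → current RPN = 288.
Fixed product = 72. Need 72 × D ≤ 207, so D ≤ 207/72 = 2.88.
Maximum integer Detection rating = 2 (gives RPN 144; D=3 would give 216 > 207).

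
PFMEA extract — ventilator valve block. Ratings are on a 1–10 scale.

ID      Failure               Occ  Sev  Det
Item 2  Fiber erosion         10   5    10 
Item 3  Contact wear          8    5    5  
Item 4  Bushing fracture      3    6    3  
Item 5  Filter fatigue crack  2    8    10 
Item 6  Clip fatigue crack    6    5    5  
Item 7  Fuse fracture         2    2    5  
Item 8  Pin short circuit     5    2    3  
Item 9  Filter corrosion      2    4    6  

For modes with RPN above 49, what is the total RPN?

RPN = Severity × Occurrence × Detection:
  Item 2: 5 × 10 × 10 = 500
  Item 3: 5 × 8 × 5 = 200
  Item 4: 6 × 3 × 3 = 54
  Item 5: 8 × 2 × 10 = 160
  Item 6: 5 × 6 × 5 = 150
  Item 7: 2 × 2 × 5 = 20
  Item 8: 2 × 5 × 3 = 30
  Item 9: 4 × 2 × 6 = 48
RPN > 49: Item 2 (500), Item 3 (200), Item 4 (54), Item 5 (160), Item 6 (150).
Sum: 500 + 200 + 54 + 160 + 150 = 1064.

1064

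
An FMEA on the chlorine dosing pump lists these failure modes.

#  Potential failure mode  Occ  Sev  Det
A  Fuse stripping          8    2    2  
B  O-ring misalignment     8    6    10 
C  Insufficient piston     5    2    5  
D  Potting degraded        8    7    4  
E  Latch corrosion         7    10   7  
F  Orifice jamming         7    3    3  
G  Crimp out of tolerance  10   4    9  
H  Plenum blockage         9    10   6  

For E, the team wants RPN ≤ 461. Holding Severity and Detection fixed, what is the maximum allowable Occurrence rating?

E: S=10, O=7, D=7 → current RPN = 490.
Fixed product = 70. Need 70 × O ≤ 461, so O ≤ 461/70 = 6.59.
Maximum integer Occurrence rating = 6 (gives RPN 420; O=7 would give 490 > 461).

6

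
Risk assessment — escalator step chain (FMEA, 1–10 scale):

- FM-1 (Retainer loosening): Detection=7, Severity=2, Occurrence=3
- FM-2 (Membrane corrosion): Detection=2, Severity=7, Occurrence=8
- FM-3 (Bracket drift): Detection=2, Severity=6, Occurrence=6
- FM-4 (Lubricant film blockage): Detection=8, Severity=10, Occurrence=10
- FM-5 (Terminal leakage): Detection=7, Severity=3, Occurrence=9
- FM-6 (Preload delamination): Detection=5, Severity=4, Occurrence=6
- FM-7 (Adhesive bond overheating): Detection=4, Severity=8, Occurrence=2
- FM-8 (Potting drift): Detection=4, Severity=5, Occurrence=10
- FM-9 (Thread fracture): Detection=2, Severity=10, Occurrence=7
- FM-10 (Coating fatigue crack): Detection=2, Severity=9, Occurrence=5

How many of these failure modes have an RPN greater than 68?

RPN = Severity × Occurrence × Detection:
  FM-1: 2 × 3 × 7 = 42
  FM-2: 7 × 8 × 2 = 112
  FM-3: 6 × 6 × 2 = 72
  FM-4: 10 × 10 × 8 = 800
  FM-5: 3 × 9 × 7 = 189
  FM-6: 4 × 6 × 5 = 120
  FM-7: 8 × 2 × 4 = 64
  FM-8: 5 × 10 × 4 = 200
  FM-9: 10 × 7 × 2 = 140
  FM-10: 9 × 5 × 2 = 90
Modes with RPN > 68: FM-2 (112), FM-3 (72), FM-4 (800), FM-5 (189), FM-6 (120), FM-8 (200), FM-9 (140), FM-10 (90) → 8.

8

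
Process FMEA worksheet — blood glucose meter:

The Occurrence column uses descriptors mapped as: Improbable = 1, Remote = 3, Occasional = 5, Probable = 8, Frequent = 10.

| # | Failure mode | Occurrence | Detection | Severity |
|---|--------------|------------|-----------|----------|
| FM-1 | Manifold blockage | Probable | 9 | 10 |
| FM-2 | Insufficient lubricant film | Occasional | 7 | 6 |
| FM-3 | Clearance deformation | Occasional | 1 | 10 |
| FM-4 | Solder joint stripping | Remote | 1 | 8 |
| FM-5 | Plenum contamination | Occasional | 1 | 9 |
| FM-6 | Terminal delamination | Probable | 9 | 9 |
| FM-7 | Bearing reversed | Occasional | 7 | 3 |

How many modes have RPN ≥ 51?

RPN = Severity × Occurrence × Detection:
  FM-1: 10 × 8 × 9 = 720
  FM-2: 6 × 5 × 7 = 210
  FM-3: 10 × 5 × 1 = 50
  FM-4: 8 × 3 × 1 = 24
  FM-5: 9 × 5 × 1 = 45
  FM-6: 9 × 8 × 9 = 648
  FM-7: 3 × 5 × 7 = 105
Modes with RPN ≥ 51: FM-1 (720), FM-2 (210), FM-6 (648), FM-7 (105) → 4.

4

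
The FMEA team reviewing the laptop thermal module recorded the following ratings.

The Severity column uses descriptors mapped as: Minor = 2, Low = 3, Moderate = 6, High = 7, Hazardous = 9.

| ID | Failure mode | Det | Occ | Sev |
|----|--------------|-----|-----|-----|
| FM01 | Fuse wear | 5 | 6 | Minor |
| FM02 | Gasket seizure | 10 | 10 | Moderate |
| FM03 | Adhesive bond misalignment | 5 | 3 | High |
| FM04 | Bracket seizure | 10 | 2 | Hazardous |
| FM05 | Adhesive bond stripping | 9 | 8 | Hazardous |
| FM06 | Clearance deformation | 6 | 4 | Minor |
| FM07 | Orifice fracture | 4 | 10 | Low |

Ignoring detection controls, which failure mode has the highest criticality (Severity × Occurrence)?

FM05

Criticality = Severity × Occurrence:
  FM01: 2 × 6 = 12
  FM02: 6 × 10 = 60
  FM03: 7 × 3 = 21
  FM04: 9 × 2 = 18
  FM05: 9 × 8 = 72
  FM06: 2 × 4 = 8
  FM07: 3 × 10 = 30
Highest criticality is 72 → FM05.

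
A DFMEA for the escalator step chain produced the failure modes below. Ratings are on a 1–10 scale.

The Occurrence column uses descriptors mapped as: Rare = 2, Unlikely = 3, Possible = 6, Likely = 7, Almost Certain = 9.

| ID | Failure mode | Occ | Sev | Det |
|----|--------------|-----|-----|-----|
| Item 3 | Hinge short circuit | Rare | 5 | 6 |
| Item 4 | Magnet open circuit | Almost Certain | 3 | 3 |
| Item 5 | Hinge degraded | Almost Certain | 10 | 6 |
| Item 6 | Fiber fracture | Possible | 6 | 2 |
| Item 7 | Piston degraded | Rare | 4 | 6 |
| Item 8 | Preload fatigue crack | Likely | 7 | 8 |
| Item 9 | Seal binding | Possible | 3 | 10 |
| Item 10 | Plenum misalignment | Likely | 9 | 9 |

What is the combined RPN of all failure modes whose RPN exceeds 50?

1892

RPN = Severity × Occurrence × Detection:
  Item 3: 5 × 2 × 6 = 60
  Item 4: 3 × 9 × 3 = 81
  Item 5: 10 × 9 × 6 = 540
  Item 6: 6 × 6 × 2 = 72
  Item 7: 4 × 2 × 6 = 48
  Item 8: 7 × 7 × 8 = 392
  Item 9: 3 × 6 × 10 = 180
  Item 10: 9 × 7 × 9 = 567
RPN > 50: Item 3 (60), Item 4 (81), Item 5 (540), Item 6 (72), Item 8 (392), Item 9 (180), Item 10 (567).
Sum: 60 + 81 + 540 + 72 + 392 + 180 + 567 = 1892.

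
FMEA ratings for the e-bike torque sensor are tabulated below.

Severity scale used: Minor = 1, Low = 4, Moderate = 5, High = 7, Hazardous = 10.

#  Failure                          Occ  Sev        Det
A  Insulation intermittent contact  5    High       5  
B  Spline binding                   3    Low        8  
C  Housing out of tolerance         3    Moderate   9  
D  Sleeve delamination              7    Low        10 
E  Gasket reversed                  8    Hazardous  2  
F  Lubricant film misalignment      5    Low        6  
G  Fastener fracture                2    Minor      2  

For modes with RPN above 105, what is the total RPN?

RPN = Severity × Occurrence × Detection:
  A: 7 × 5 × 5 = 175
  B: 4 × 3 × 8 = 96
  C: 5 × 3 × 9 = 135
  D: 4 × 7 × 10 = 280
  E: 10 × 8 × 2 = 160
  F: 4 × 5 × 6 = 120
  G: 1 × 2 × 2 = 4
RPN > 105: A (175), C (135), D (280), E (160), F (120).
Sum: 175 + 135 + 280 + 160 + 120 = 870.

870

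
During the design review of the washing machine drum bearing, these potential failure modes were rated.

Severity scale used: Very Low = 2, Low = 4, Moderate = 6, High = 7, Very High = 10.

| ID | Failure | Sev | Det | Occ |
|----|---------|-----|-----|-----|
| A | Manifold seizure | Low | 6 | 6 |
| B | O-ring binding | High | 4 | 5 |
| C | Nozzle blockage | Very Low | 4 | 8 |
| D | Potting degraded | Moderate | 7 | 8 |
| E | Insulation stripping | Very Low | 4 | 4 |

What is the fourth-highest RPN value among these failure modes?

64

RPN = Severity × Occurrence × Detection:
  A: 4 × 6 × 6 = 144
  B: 7 × 5 × 4 = 140
  C: 2 × 8 × 4 = 64
  D: 6 × 8 × 7 = 336
  E: 2 × 4 × 4 = 32
Sorted descending: 336, 144, 140, 64, 32.
The fourth-highest RPN is 64 (C).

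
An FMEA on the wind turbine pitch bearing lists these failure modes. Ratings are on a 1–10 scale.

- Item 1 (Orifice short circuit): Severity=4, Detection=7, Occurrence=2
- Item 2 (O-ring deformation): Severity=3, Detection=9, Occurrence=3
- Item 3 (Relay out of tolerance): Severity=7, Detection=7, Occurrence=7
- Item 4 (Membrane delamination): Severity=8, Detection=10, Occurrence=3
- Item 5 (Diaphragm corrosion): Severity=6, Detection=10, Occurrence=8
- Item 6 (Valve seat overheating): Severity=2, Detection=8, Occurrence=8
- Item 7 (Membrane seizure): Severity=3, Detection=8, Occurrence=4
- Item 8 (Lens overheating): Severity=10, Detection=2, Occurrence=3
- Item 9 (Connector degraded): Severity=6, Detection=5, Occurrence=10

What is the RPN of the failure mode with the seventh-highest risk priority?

81

RPN = Severity × Occurrence × Detection:
  Item 1: 4 × 2 × 7 = 56
  Item 2: 3 × 3 × 9 = 81
  Item 3: 7 × 7 × 7 = 343
  Item 4: 8 × 3 × 10 = 240
  Item 5: 6 × 8 × 10 = 480
  Item 6: 2 × 8 × 8 = 128
  Item 7: 3 × 4 × 8 = 96
  Item 8: 10 × 3 × 2 = 60
  Item 9: 6 × 10 × 5 = 300
Sorted descending: 480, 343, 300, 240, 128, 96, 81, 60, 56.
The seventh-highest RPN is 81 (Item 2).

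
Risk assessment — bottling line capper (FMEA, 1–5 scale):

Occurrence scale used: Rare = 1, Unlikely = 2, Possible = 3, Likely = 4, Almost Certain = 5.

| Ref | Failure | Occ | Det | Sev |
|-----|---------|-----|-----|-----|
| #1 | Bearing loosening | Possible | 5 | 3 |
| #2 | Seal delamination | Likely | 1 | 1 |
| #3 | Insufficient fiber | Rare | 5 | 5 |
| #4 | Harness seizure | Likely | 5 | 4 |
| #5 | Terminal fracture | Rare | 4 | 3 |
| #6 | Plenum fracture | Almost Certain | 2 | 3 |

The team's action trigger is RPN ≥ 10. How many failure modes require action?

5

RPN = Severity × Occurrence × Detection:
  #1: 3 × 3 × 5 = 45
  #2: 1 × 4 × 1 = 4
  #3: 5 × 1 × 5 = 25
  #4: 4 × 4 × 5 = 80
  #5: 3 × 1 × 4 = 12
  #6: 3 × 5 × 2 = 30
Modes with RPN ≥ 10: #1 (45), #3 (25), #4 (80), #5 (12), #6 (30) → 5.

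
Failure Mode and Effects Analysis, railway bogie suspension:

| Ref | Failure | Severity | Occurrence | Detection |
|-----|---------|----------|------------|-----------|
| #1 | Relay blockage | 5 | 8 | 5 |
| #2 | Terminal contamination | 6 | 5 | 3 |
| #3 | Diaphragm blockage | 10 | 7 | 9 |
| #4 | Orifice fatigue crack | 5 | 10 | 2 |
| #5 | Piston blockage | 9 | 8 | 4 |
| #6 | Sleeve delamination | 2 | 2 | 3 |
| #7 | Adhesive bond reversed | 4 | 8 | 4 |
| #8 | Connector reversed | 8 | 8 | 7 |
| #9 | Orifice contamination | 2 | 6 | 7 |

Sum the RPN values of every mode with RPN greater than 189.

1566

RPN = Severity × Occurrence × Detection:
  #1: 5 × 8 × 5 = 200
  #2: 6 × 5 × 3 = 90
  #3: 10 × 7 × 9 = 630
  #4: 5 × 10 × 2 = 100
  #5: 9 × 8 × 4 = 288
  #6: 2 × 2 × 3 = 12
  #7: 4 × 8 × 4 = 128
  #8: 8 × 8 × 7 = 448
  #9: 2 × 6 × 7 = 84
RPN > 189: #1 (200), #3 (630), #5 (288), #8 (448).
Sum: 200 + 630 + 288 + 448 = 1566.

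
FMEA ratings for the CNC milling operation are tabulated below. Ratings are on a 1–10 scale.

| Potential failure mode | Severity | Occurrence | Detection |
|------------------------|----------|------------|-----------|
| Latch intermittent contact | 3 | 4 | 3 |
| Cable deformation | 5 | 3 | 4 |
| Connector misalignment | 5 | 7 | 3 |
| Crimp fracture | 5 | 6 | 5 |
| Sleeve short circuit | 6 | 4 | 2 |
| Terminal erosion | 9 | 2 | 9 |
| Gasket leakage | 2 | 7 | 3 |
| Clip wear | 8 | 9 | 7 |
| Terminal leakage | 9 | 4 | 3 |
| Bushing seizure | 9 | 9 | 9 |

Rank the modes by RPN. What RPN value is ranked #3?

RPN = Severity × Occurrence × Detection:
  Latch intermittent contact: 3 × 4 × 3 = 36
  Cable deformation: 5 × 3 × 4 = 60
  Connector misalignment: 5 × 7 × 3 = 105
  Crimp fracture: 5 × 6 × 5 = 150
  Sleeve short circuit: 6 × 4 × 2 = 48
  Terminal erosion: 9 × 2 × 9 = 162
  Gasket leakage: 2 × 7 × 3 = 42
  Clip wear: 8 × 9 × 7 = 504
  Terminal leakage: 9 × 4 × 3 = 108
  Bushing seizure: 9 × 9 × 9 = 729
Sorted descending: 729, 504, 162, 150, 108, 105, 60, 48, 42, 36.
The third-highest RPN is 162 (Terminal erosion).

162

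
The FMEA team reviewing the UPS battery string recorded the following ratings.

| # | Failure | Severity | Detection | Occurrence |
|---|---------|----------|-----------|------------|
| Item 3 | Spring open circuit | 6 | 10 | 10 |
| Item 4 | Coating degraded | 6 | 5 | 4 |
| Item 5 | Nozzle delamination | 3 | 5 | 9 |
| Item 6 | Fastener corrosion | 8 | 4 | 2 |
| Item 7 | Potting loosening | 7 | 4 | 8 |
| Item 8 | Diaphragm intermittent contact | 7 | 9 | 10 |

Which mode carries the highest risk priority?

Item 8

RPN = Severity × Occurrence × Detection:
  Item 3: 6 × 10 × 10 = 600
  Item 4: 6 × 4 × 5 = 120
  Item 5: 3 × 9 × 5 = 135
  Item 6: 8 × 2 × 4 = 64
  Item 7: 7 × 8 × 4 = 224
  Item 8: 7 × 10 × 9 = 630
Highest RPN is 630 → Item 8.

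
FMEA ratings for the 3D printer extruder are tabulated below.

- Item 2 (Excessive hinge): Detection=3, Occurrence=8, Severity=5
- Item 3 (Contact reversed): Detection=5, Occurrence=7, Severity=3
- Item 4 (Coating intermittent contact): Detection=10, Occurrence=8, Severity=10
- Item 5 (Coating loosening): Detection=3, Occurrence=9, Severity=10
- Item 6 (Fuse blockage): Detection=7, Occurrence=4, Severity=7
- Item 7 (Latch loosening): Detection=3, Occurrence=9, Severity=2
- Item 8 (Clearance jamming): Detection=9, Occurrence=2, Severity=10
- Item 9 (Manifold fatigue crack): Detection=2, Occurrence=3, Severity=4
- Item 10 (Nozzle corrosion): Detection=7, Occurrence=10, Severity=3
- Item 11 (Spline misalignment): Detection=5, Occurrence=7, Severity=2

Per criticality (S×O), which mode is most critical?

Item 5

Criticality = Severity × Occurrence:
  Item 2: 5 × 8 = 40
  Item 3: 3 × 7 = 21
  Item 4: 10 × 8 = 80
  Item 5: 10 × 9 = 90
  Item 6: 7 × 4 = 28
  Item 7: 2 × 9 = 18
  Item 8: 10 × 2 = 20
  Item 9: 4 × 3 = 12
  Item 10: 3 × 10 = 30
  Item 11: 2 × 7 = 14
Highest criticality is 90 → Item 5.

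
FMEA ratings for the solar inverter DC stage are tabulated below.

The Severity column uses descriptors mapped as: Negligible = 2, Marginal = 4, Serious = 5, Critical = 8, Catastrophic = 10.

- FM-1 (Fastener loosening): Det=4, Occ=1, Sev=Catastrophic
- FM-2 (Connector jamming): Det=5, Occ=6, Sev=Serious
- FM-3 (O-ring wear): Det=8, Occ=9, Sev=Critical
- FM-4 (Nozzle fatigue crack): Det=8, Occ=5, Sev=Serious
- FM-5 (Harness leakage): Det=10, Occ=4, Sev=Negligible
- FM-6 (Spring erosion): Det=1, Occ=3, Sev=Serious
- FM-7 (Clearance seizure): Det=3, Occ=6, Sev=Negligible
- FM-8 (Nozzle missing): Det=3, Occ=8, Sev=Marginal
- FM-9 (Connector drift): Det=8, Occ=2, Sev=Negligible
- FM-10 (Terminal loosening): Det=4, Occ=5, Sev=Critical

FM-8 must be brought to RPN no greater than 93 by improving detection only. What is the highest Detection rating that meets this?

FM-8: S=4, O=8, D=3 → current RPN = 96.
Fixed product = 32. Need 32 × D ≤ 93, so D ≤ 93/32 = 2.91.
Maximum integer Detection rating = 2 (gives RPN 64; D=3 would give 96 > 93).

2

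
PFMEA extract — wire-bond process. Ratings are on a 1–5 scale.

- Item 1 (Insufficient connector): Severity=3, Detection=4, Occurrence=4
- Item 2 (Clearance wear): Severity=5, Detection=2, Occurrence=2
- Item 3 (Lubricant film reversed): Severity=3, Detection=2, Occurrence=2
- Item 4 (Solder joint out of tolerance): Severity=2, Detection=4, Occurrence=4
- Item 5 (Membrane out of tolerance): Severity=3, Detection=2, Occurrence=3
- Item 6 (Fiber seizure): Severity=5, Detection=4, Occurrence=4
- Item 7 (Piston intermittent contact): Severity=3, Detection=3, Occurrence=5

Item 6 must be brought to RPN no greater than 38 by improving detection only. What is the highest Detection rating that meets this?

1

Item 6: S=5, O=4, D=4 → current RPN = 80.
Fixed product = 20. Need 20 × D ≤ 38, so D ≤ 38/20 = 1.90.
Maximum integer Detection rating = 1 (gives RPN 20; D=2 would give 40 > 38).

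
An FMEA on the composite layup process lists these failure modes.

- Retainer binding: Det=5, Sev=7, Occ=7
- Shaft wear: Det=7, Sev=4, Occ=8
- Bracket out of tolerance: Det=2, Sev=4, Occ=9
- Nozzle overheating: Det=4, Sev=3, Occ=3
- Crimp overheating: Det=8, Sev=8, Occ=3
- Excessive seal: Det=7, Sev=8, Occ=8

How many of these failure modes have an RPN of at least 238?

RPN = Severity × Occurrence × Detection:
  Retainer binding: 7 × 7 × 5 = 245
  Shaft wear: 4 × 8 × 7 = 224
  Bracket out of tolerance: 4 × 9 × 2 = 72
  Nozzle overheating: 3 × 3 × 4 = 36
  Crimp overheating: 8 × 3 × 8 = 192
  Excessive seal: 8 × 8 × 7 = 448
Modes with RPN ≥ 238: Retainer binding (245), Excessive seal (448) → 2.

2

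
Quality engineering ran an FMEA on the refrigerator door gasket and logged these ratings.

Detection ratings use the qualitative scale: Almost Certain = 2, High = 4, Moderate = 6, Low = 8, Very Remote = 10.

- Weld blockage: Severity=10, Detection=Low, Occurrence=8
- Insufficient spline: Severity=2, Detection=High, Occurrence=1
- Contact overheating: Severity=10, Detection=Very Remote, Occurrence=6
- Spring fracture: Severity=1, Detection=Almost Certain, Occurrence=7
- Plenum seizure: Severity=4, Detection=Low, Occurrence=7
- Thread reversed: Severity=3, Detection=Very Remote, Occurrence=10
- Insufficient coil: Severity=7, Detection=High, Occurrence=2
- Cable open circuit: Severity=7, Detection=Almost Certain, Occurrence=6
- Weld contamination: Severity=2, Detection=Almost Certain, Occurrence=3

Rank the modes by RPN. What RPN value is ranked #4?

RPN = Severity × Occurrence × Detection:
  Weld blockage: 10 × 8 × 8 = 640
  Insufficient spline: 2 × 1 × 4 = 8
  Contact overheating: 10 × 6 × 10 = 600
  Spring fracture: 1 × 7 × 2 = 14
  Plenum seizure: 4 × 7 × 8 = 224
  Thread reversed: 3 × 10 × 10 = 300
  Insufficient coil: 7 × 2 × 4 = 56
  Cable open circuit: 7 × 6 × 2 = 84
  Weld contamination: 2 × 3 × 2 = 12
Sorted descending: 640, 600, 300, 224, 84, 56, 14, 12, 8.
The fourth-highest RPN is 224 (Plenum seizure).

224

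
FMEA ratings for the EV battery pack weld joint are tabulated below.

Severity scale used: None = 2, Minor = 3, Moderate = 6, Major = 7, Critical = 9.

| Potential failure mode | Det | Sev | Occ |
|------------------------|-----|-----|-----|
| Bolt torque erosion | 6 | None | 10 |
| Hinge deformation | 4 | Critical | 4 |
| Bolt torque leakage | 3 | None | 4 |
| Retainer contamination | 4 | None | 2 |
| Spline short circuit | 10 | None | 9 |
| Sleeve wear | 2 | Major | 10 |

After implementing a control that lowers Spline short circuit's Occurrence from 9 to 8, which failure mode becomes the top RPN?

Spline short circuit

RPN = Severity × Occurrence × Detection:
  Bolt torque erosion: 2 × 10 × 6 = 120
  Hinge deformation: 9 × 4 × 4 = 144
  Bolt torque leakage: 2 × 4 × 3 = 24
  Retainer contamination: 2 × 2 × 4 = 16
  Spline short circuit: 2 × 9 × 10 = 180
  Sleeve wear: 7 × 10 × 2 = 140
After action: Spline short circuit → 2 × 8 × 10 = 160.
Revised RPNs: Spline short circuit=160, Hinge deformation=144, Sleeve wear=140, Bolt torque erosion=120, Bolt torque leakage=24, Retainer contamination=16.
Highest is now Spline short circuit (160).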